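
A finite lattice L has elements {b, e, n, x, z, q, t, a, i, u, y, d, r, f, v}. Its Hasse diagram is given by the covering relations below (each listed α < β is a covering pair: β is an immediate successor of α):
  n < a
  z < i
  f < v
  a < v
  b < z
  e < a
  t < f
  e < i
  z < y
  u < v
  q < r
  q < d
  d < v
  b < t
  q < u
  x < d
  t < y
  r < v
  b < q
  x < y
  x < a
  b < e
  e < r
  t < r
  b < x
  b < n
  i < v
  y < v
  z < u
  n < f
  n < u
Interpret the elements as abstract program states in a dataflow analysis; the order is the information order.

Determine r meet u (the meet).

q

Common lower bounds of {r, u}: b, q.
The greatest among these is q.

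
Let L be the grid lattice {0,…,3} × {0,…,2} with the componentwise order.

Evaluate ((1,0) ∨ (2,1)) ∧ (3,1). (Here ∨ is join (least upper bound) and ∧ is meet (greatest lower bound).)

(2,1)

(1,0) ∨ (2,1) = (2,1)
(2,1) ∧ (3,1) = (2,1)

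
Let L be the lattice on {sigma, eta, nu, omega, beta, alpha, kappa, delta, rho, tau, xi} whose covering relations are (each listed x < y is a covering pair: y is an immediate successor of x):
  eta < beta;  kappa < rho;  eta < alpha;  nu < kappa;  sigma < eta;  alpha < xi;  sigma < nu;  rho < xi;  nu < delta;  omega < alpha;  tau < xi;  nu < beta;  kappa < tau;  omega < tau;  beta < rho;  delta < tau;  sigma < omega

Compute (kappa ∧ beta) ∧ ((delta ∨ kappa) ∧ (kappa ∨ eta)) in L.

kappa ∧ beta = nu
delta ∨ kappa = tau
kappa ∨ eta = rho
tau ∧ rho = kappa
nu ∧ kappa = nu

nu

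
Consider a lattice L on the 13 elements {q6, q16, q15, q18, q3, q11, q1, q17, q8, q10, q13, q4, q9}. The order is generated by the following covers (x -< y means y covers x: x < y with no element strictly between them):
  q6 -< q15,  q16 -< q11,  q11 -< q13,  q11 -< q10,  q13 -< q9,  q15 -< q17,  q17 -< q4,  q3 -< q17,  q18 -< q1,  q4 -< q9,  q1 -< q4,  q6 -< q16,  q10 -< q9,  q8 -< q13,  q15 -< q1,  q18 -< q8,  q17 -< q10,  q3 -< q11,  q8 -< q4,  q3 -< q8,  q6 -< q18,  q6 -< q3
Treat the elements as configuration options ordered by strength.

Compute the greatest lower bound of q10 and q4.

Common lower bounds of {q10, q4}: q15, q17, q3, q6.
The greatest among these is q17.

q17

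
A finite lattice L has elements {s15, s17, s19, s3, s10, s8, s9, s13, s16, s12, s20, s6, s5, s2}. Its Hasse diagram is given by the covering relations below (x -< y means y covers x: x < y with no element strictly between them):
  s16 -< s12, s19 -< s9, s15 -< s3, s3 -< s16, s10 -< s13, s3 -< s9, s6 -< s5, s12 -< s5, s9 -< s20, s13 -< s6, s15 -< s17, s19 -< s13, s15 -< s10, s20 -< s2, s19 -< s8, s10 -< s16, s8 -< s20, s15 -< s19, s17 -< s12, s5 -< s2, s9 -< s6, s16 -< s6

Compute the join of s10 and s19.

Common upper bounds of {s10, s19}: s13, s2, s5, s6.
The least among these is s13.

s13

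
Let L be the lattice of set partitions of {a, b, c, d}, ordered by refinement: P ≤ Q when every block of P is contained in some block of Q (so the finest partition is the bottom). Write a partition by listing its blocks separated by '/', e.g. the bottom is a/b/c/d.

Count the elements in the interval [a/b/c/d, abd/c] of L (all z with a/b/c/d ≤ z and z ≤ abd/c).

5

The interval [a/b/c/d, abd/c] = {a/b/c/d, a/bd/c, ab/c/d, abd/c, ad/b/c}, which has 5 elements.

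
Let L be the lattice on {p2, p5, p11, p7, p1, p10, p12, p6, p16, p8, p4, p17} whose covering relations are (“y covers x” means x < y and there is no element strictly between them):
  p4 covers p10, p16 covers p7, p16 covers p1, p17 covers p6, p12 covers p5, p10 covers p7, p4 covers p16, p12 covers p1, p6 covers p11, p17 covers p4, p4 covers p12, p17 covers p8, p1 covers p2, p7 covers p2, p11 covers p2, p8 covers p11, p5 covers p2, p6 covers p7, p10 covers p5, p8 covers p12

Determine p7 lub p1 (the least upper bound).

Common upper bounds of {p7, p1}: p16, p17, p4.
The least among these is p16.

p16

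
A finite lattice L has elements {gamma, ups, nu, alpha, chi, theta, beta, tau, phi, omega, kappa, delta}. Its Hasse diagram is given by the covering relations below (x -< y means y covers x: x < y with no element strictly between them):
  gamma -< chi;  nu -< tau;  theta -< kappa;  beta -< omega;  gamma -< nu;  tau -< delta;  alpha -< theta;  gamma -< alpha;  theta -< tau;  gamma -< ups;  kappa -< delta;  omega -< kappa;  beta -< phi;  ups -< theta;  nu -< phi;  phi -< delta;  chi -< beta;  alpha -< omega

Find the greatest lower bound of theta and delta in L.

theta

Common lower bounds of {theta, delta}: alpha, gamma, theta, ups.
The greatest among these is theta.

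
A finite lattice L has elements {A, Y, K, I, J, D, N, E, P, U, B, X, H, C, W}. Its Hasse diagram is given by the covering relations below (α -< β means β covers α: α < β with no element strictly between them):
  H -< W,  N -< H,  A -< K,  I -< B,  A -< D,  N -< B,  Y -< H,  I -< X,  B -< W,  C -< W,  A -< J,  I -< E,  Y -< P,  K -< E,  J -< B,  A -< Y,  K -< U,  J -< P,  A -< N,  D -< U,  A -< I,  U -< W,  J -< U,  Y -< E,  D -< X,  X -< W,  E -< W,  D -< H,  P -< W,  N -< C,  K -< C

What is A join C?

Common upper bounds of {A, C}: C, W.
The least among these is C.

C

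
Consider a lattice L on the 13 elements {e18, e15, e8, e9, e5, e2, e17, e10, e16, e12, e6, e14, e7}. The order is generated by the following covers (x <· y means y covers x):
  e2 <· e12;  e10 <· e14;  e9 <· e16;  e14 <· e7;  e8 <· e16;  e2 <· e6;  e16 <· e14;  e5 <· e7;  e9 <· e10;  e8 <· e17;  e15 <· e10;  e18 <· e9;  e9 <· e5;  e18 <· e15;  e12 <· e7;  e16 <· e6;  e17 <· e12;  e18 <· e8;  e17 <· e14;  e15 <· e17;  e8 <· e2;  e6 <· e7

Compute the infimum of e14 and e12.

Common lower bounds of {e14, e12}: e15, e17, e18, e8.
The greatest among these is e17.

e17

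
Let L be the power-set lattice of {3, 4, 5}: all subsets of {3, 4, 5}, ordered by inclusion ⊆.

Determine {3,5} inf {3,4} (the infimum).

Under ⊆, meet is intersection: {3,5} ∩ {3,4} = {3}.

{3}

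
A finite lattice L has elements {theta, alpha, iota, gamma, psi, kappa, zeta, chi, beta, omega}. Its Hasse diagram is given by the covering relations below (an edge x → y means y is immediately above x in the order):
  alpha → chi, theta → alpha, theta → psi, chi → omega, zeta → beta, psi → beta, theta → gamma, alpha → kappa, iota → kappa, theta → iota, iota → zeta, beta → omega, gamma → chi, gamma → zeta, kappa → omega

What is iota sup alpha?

Common upper bounds of {iota, alpha}: kappa, omega.
The least among these is kappa.

kappa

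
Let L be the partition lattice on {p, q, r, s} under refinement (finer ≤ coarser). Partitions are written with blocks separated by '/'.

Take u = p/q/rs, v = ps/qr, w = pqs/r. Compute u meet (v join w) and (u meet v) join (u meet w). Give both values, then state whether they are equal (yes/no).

v join w = pqrs, so u meet (v join w) = p/q/rs meet pqrs = p/q/rs.
u meet v = p/q/r/s and u meet w = p/q/r/s, so (u meet v) join (u meet w) = p/q/r/s join p/q/r/s = p/q/r/s.
Equal: no.

p/q/rs; p/q/r/s; no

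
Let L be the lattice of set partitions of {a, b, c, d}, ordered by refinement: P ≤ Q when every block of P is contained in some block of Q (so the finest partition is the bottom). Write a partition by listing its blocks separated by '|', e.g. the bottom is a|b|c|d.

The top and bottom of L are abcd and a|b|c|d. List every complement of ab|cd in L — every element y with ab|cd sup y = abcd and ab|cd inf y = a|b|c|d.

Need y with ab|cd ∨ y = abcd and ab|cd ∧ y = a|b|c|d.
Checking each element gives: ac|bd, ac|b|d, ad|bc, ad|b|c, a|bc|d, a|bd|c.

ac|bd, ac|b|d, ad|bc, ad|b|c, a|bc|d, a|bd|c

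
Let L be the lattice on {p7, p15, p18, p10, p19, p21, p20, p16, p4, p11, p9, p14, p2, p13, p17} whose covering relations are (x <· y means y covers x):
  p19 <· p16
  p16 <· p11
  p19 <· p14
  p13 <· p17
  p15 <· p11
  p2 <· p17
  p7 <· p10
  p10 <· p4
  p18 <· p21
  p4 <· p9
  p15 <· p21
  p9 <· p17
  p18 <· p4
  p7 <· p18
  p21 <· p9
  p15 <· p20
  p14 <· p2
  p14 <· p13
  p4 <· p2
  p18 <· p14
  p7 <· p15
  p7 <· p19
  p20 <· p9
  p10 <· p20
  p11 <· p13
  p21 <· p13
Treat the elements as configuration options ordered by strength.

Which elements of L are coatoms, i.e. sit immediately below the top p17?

The coatoms are exactly the elements covered by p17: p13, p2, p9.

p13, p2, p9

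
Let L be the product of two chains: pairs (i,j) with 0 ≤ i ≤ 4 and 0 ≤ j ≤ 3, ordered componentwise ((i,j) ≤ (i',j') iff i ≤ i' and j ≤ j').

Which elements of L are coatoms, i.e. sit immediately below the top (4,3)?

(3,3), (4,2)

The coatoms are exactly the elements covered by (4,3): (3,3), (4,2).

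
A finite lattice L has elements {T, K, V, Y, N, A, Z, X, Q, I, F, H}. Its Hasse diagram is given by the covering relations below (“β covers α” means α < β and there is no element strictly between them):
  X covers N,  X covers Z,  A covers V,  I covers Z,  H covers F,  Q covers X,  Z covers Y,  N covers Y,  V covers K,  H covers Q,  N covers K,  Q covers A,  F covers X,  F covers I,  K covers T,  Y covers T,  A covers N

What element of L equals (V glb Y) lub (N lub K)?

N

V ∧ Y = T
N ∨ K = N
T ∨ N = N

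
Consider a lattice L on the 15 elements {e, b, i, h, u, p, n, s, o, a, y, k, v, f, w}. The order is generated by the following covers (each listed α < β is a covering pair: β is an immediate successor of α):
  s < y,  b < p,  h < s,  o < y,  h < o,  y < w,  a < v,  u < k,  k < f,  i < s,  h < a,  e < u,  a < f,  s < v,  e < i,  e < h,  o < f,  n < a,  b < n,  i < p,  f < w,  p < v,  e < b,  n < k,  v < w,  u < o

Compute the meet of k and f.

Common lower bounds of {k, f}: b, e, k, n, u.
The greatest among these is k.

k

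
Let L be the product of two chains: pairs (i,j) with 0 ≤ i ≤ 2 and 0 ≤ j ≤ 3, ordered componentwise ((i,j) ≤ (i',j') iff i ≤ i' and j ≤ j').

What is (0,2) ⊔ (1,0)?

(1,2)

In a product of chains, the join is componentwise max, giving (1,2).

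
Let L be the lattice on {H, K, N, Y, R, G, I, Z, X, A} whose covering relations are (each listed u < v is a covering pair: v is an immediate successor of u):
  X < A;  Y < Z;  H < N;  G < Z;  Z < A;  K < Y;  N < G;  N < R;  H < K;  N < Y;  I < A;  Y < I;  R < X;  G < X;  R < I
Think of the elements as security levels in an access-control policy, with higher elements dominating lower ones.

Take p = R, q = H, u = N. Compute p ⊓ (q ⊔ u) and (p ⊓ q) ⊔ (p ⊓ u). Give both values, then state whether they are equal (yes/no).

q ⊔ u = N, so p ⊓ (q ⊔ u) = R ⊓ N = N.
p ⊓ q = H and p ⊓ u = N, so (p ⊓ q) ⊔ (p ⊓ u) = H ⊔ N = N.
Equal: yes.

N; N; yes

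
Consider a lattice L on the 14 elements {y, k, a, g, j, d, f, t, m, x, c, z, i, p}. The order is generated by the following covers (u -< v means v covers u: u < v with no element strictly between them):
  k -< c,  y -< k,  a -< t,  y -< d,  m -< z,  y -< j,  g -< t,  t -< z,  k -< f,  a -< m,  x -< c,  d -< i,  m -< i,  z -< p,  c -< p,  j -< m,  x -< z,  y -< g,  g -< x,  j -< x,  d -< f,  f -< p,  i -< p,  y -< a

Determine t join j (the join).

Common upper bounds of {t, j}: p, z.
The least among these is z.

z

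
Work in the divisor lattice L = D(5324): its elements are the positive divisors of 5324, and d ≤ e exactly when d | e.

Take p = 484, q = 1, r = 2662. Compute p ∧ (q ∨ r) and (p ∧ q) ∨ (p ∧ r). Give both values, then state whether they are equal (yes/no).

242; 242; yes

q ∨ r = 2662, so p ∧ (q ∨ r) = 484 ∧ 2662 = 242.
p ∧ q = 1 and p ∧ r = 242, so (p ∧ q) ∨ (p ∧ r) = 1 ∨ 242 = 242.
Equal: yes.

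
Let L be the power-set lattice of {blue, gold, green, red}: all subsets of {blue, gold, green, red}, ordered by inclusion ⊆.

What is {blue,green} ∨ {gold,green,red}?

Under ⊆, join is union: {blue,green} ∪ {gold,green,red} = {blue,gold,green,red}.

{blue,gold,green,red}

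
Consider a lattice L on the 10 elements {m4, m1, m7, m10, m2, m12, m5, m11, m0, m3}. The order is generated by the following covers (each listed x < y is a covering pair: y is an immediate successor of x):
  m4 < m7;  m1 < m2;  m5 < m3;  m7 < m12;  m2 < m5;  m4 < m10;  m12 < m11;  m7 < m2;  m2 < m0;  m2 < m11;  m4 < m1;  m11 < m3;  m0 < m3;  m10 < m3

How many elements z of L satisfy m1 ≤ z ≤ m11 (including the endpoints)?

3

The interval [m1, m11] = {m1, m11, m2}, which has 3 elements.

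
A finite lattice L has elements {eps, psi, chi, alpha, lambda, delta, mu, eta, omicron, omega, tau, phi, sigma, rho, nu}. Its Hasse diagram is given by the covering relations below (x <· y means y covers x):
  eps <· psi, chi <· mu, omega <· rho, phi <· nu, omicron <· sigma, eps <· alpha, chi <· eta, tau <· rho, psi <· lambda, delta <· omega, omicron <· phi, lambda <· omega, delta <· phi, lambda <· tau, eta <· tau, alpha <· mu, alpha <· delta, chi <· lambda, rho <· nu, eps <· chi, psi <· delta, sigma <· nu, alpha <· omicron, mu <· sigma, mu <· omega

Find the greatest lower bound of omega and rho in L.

Common lower bounds of {omega, rho}: alpha, chi, delta, eps, lambda, mu, omega, psi.
The greatest among these is omega.

omega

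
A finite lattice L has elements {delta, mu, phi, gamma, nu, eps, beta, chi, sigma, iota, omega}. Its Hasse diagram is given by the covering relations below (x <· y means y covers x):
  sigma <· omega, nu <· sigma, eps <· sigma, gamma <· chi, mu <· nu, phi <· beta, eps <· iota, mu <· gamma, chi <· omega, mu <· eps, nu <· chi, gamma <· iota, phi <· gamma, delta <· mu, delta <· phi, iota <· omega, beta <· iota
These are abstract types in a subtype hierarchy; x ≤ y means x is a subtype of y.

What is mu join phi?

Common upper bounds of {mu, phi}: chi, gamma, iota, omega.
The least among these is gamma.

gamma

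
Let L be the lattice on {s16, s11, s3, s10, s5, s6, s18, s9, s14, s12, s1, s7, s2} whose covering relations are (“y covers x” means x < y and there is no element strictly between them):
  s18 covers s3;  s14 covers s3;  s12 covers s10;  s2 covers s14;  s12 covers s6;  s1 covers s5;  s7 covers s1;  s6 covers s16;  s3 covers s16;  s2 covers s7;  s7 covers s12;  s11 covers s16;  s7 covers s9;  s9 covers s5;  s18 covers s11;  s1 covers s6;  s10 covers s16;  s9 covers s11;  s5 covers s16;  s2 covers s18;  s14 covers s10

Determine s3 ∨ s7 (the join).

s2

Common upper bounds of {s3, s7}: s2.
The least among these is s2.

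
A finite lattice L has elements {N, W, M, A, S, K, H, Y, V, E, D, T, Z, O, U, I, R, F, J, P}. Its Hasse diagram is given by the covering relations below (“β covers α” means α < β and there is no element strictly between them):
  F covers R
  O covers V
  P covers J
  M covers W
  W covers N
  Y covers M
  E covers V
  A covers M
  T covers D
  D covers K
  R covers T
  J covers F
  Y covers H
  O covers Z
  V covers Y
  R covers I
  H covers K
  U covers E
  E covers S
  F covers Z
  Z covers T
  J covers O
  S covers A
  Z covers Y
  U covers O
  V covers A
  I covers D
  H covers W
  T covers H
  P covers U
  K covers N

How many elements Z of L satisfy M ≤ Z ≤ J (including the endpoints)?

The interval [M, J] = {A, F, J, M, O, V, Y, Z}, which has 8 elements.

8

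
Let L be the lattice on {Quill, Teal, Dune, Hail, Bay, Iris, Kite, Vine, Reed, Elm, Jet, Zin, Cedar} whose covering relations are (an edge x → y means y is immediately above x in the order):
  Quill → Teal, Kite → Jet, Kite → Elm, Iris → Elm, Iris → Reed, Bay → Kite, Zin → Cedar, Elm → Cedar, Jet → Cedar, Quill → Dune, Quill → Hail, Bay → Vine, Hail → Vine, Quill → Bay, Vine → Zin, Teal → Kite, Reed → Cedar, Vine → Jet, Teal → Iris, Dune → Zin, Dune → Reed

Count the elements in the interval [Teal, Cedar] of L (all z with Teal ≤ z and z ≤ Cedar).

7

The interval [Teal, Cedar] = {Cedar, Elm, Iris, Jet, Kite, Reed, Teal}, which has 7 elements.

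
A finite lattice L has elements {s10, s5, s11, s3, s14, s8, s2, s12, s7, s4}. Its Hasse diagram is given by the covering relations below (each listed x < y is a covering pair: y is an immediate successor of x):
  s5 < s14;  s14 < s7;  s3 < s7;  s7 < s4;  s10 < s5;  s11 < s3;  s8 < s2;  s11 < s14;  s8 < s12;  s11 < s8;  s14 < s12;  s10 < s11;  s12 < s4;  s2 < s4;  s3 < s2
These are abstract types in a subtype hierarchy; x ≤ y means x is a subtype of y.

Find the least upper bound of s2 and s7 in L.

Common upper bounds of {s2, s7}: s4.
The least among these is s4.

s4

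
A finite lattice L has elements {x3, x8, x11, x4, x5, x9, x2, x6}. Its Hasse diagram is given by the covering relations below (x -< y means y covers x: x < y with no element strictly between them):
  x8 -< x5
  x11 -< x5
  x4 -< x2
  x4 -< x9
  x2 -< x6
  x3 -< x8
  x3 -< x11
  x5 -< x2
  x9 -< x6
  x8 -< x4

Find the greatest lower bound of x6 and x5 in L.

Common lower bounds of {x6, x5}: x11, x3, x5, x8.
The greatest among these is x5.

x5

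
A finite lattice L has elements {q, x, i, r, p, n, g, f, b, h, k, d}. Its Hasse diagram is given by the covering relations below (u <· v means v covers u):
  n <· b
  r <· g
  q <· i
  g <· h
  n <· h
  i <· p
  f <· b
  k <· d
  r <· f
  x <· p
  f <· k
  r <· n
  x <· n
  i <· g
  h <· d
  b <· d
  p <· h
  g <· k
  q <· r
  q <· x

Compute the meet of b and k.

Common lower bounds of {b, k}: f, q, r.
The greatest among these is f.

f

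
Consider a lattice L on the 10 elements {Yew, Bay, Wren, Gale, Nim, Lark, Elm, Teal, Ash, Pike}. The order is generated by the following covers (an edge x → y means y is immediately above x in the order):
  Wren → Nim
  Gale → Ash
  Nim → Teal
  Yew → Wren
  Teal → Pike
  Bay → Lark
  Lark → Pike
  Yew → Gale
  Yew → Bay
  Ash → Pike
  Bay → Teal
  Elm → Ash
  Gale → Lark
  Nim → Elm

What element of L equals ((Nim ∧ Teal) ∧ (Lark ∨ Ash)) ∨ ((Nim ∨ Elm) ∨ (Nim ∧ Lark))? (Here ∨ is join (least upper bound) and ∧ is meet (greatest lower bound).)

Nim ∧ Teal = Nim
Lark ∨ Ash = Pike
Nim ∧ Pike = Nim
Nim ∨ Elm = Elm
Nim ∧ Lark = Yew
Elm ∨ Yew = Elm
Nim ∨ Elm = Elm

Elm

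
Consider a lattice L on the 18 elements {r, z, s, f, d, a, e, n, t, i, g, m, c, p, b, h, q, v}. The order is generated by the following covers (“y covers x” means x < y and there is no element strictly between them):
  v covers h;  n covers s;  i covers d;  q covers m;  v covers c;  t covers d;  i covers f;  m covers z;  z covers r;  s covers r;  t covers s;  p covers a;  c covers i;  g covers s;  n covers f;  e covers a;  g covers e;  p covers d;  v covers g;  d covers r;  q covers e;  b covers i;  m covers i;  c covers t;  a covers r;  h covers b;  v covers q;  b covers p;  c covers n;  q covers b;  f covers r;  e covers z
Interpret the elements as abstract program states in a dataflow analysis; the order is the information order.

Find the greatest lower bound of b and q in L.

b

Common lower bounds of {b, q}: a, b, d, f, i, p, r.
The greatest among these is b.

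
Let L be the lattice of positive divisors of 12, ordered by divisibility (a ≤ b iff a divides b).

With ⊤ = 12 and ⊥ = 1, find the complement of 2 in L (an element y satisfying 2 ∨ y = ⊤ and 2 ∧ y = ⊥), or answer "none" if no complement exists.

For every candidate y, either 2 ∨ y ≠ 12 or 2 ∧ y ≠ 1; no complement exists.

none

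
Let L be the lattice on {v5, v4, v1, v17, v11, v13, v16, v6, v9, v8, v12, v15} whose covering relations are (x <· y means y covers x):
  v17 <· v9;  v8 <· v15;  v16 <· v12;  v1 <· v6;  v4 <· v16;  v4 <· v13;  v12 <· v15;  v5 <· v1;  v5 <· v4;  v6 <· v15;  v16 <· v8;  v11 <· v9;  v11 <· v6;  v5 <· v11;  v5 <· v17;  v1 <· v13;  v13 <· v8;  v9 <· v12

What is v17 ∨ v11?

Common upper bounds of {v17, v11}: v12, v15, v9.
The least among these is v9.

v9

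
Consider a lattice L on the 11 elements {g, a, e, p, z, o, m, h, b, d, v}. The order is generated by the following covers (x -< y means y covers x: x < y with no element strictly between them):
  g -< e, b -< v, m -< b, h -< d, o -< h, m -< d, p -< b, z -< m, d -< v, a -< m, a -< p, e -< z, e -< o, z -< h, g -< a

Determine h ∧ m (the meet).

Common lower bounds of {h, m}: e, g, z.
The greatest among these is z.

z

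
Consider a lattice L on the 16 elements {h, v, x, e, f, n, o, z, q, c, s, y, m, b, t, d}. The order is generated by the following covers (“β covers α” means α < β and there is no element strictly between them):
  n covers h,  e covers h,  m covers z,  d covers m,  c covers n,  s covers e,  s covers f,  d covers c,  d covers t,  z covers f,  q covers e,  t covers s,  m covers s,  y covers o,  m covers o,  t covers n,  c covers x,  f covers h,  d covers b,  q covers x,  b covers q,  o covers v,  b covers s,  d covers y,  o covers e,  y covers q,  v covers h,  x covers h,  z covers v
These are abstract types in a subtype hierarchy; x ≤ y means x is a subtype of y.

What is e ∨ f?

Common upper bounds of {e, f}: b, d, m, s, t.
The least among these is s.

s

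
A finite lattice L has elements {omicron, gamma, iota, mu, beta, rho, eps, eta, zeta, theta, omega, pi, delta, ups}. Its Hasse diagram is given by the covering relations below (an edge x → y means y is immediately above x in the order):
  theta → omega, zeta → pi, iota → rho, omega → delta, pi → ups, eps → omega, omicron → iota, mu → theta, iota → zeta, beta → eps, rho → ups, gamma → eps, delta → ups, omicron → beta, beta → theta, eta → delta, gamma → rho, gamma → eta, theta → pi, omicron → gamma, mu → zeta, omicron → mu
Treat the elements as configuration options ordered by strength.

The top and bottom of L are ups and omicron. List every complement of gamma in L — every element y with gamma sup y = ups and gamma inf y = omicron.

pi, zeta

Need y with gamma ∨ y = ups and gamma ∧ y = omicron.
Checking each element gives: pi, zeta.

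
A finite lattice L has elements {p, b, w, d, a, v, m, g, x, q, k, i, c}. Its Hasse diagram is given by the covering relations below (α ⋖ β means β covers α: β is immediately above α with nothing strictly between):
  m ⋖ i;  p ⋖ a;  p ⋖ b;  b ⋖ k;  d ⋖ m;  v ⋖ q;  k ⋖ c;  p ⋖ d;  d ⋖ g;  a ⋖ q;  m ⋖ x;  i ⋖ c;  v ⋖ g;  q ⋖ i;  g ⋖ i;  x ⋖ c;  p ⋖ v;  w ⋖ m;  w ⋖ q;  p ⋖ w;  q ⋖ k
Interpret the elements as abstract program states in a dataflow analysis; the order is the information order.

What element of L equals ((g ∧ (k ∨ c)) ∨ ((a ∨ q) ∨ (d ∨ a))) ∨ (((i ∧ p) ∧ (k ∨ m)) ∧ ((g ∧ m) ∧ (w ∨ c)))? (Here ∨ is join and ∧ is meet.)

k ∨ c = c
g ∧ c = g
a ∨ q = q
d ∨ a = i
q ∨ i = i
g ∨ i = i
i ∧ p = p
k ∨ m = c
p ∧ c = p
g ∧ m = d
w ∨ c = c
d ∧ c = d
p ∧ d = p
i ∨ p = i

i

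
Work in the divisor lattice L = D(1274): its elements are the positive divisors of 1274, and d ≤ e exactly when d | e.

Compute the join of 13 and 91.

91

In the divisibility order, the join is the least common multiple: lcm(13, 91) = 91.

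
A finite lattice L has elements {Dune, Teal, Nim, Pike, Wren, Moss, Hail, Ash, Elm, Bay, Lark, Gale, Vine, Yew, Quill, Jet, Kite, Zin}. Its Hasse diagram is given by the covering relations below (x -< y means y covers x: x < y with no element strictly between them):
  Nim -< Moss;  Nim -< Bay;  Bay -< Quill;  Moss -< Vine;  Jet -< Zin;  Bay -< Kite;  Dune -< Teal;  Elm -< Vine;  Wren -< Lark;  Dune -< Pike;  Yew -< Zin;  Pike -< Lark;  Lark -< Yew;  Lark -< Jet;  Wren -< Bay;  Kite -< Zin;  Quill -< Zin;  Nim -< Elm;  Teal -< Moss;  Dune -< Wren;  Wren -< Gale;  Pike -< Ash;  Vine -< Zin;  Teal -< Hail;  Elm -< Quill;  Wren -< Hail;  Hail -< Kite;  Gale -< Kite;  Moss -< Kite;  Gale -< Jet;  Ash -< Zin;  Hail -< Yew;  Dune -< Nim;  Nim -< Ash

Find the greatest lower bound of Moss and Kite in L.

Common lower bounds of {Moss, Kite}: Dune, Moss, Nim, Teal.
The greatest among these is Moss.

Moss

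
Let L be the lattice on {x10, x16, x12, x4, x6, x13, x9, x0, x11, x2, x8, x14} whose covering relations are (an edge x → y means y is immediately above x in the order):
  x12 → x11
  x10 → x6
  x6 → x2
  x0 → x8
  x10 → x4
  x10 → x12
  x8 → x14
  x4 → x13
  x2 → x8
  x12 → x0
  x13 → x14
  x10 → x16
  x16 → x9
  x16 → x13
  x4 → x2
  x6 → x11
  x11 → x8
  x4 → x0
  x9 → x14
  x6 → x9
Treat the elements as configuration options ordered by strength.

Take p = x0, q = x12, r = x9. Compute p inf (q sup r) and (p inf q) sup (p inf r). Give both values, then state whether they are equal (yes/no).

x0; x12; no

q sup r = x14, so p inf (q sup r) = x0 inf x14 = x0.
p inf q = x12 and p inf r = x10, so (p inf q) sup (p inf r) = x12 sup x10 = x12.
Equal: no.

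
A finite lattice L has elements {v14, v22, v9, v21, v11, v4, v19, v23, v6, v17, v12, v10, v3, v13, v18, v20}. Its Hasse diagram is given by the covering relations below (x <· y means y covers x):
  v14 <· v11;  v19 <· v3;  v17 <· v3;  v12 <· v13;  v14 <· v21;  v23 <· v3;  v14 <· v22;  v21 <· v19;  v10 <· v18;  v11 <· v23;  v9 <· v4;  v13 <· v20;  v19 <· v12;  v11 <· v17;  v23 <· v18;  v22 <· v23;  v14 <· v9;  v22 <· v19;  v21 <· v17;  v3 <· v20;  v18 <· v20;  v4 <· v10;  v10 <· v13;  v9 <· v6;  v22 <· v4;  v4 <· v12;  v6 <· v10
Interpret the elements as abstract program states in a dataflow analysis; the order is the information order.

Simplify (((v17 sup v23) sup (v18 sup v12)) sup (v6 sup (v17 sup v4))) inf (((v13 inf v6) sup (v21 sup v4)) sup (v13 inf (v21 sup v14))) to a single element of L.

v17 ∨ v23 = v3
v18 ∨ v12 = v20
v3 ∨ v20 = v20
v17 ∨ v4 = v20
v6 ∨ v20 = v20
v20 ∨ v20 = v20
v13 ∧ v6 = v6
v21 ∨ v4 = v12
v6 ∨ v12 = v13
v21 ∨ v14 = v21
v13 ∧ v21 = v21
v13 ∨ v21 = v13
v20 ∧ v13 = v13

v13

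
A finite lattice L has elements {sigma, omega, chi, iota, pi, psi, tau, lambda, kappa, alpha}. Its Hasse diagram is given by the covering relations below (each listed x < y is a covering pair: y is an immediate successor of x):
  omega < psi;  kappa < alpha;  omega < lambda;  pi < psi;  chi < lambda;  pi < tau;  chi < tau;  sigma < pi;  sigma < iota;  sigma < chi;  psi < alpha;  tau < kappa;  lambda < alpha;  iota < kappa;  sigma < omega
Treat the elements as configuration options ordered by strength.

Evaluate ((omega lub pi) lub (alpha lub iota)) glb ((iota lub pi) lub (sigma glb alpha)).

omega ∨ pi = psi
alpha ∨ iota = alpha
psi ∨ alpha = alpha
iota ∨ pi = kappa
sigma ∧ alpha = sigma
kappa ∨ sigma = kappa
alpha ∧ kappa = kappa

kappa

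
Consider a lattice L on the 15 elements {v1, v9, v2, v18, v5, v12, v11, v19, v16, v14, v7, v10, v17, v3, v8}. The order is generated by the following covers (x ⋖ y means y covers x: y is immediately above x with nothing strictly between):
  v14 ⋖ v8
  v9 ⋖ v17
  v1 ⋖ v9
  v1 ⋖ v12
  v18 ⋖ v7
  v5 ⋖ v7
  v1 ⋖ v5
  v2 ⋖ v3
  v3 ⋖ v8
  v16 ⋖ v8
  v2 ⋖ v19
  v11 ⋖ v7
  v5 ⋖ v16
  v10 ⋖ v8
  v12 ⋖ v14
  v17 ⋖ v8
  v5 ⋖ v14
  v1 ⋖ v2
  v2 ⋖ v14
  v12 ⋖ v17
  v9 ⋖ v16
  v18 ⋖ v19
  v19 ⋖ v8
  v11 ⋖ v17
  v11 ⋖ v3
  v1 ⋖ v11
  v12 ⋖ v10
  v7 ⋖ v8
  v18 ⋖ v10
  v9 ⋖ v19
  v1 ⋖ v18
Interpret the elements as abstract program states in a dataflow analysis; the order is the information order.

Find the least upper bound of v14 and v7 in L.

v8

Common upper bounds of {v14, v7}: v8.
The least among these is v8.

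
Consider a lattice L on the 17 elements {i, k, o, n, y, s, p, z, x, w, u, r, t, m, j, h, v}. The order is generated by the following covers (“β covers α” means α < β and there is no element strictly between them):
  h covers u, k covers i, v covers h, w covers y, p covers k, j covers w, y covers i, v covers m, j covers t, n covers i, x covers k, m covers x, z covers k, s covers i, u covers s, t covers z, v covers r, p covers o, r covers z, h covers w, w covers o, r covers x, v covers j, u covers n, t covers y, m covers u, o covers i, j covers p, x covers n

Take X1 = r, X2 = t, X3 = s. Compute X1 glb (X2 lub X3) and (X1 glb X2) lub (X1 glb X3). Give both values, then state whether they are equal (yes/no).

X2 lub X3 = v, so X1 glb (X2 lub X3) = r glb v = r.
X1 glb X2 = z and X1 glb X3 = i, so (X1 glb X2) lub (X1 glb X3) = z lub i = z.
Equal: no.

r; z; no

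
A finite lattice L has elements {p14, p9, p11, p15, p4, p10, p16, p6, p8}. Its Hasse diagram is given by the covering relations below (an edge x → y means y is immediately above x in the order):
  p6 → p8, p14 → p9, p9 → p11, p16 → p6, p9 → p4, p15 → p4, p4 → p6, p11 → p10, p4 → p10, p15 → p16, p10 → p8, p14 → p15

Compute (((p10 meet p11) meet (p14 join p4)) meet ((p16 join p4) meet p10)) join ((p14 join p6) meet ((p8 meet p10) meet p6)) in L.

p4

p10 ∧ p11 = p11
p14 ∨ p4 = p4
p11 ∧ p4 = p9
p16 ∨ p4 = p6
p6 ∧ p10 = p4
p9 ∧ p4 = p9
p14 ∨ p6 = p6
p8 ∧ p10 = p10
p10 ∧ p6 = p4
p6 ∧ p4 = p4
p9 ∨ p4 = p4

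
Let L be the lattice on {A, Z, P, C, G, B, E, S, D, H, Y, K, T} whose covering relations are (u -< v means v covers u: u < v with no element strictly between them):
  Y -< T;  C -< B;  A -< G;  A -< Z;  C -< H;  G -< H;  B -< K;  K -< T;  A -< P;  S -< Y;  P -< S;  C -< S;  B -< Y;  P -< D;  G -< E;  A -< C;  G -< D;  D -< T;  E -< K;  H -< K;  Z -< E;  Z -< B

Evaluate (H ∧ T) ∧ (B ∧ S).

H ∧ T = H
B ∧ S = C
H ∧ C = C

C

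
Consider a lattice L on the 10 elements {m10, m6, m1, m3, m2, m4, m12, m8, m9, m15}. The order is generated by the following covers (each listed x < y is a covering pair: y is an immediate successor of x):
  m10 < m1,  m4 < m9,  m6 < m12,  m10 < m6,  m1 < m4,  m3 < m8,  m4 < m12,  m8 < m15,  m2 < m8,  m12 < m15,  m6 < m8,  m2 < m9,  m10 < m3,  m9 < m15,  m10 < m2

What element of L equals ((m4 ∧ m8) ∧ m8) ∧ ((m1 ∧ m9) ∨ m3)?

m4 ∧ m8 = m10
m10 ∧ m8 = m10
m1 ∧ m9 = m1
m1 ∨ m3 = m15
m10 ∧ m15 = m10

m10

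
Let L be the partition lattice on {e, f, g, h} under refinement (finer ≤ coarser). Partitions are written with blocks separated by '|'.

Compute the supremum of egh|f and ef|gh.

efgh

The join of egh|f and ef|gh merges any blocks that overlap across the partitions, giving efgh.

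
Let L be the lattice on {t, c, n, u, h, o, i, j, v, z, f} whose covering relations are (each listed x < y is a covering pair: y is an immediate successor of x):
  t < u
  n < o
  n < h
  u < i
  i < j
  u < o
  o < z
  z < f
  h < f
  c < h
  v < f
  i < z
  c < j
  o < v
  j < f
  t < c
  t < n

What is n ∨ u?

Common upper bounds of {n, u}: f, o, v, z.
The least among these is o.

o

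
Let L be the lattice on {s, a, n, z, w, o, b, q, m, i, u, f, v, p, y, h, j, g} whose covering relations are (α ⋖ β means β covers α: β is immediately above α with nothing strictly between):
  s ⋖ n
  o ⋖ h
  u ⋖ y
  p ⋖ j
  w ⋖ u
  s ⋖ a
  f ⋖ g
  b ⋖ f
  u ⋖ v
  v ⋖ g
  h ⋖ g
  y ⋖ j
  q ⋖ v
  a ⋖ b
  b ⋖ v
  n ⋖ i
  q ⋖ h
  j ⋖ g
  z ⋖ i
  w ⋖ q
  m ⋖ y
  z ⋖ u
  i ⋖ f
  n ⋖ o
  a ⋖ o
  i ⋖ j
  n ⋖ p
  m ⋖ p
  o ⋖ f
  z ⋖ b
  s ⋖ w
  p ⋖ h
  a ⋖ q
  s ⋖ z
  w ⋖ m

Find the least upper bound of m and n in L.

Common upper bounds of {m, n}: g, h, j, p.
The least among these is p.

p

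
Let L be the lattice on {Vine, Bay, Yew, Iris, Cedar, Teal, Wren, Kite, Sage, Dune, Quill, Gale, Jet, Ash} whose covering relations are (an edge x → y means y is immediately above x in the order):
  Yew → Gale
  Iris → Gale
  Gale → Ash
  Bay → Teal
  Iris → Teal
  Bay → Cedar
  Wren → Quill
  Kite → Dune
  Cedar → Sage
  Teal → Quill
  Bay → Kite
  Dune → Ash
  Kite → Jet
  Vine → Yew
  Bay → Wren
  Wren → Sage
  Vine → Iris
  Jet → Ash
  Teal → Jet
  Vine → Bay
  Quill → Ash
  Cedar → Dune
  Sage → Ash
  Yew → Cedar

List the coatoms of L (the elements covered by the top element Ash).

The coatoms are exactly the elements covered by Ash: Dune, Gale, Jet, Quill, Sage.

Dune, Gale, Jet, Quill, Sage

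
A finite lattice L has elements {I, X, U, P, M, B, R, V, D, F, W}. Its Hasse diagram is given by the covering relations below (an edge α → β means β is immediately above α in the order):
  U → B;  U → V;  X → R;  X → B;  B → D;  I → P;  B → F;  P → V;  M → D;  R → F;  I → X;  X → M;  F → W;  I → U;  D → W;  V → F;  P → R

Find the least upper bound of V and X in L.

F

Common upper bounds of {V, X}: F, W.
The least among these is F.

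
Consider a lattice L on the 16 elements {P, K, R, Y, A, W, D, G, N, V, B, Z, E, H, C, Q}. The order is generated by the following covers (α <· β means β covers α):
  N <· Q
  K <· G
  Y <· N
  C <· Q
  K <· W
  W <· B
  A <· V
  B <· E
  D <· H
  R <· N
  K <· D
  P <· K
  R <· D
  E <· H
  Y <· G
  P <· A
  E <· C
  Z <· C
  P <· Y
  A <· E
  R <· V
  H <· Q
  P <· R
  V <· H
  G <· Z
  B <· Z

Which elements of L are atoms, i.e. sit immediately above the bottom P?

The atoms are exactly the elements that cover P: A, K, R, Y.

A, K, R, Y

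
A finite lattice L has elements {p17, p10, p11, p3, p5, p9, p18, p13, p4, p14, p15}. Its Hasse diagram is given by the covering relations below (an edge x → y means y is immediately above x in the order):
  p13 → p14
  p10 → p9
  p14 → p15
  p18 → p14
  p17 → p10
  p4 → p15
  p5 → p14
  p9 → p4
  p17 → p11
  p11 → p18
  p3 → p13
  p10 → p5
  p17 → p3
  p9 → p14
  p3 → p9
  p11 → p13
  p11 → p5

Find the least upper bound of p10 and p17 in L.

p10

Common upper bounds of {p10, p17}: p10, p14, p15, p4, p5, p9.
The least among these is p10.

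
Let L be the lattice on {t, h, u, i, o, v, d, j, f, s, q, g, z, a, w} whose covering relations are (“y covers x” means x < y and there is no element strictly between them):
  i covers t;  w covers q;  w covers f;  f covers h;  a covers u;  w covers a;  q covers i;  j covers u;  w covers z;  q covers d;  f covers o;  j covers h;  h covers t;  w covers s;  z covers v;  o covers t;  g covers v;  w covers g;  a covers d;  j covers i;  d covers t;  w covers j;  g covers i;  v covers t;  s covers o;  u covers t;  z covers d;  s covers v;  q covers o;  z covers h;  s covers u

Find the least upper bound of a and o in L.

w

Common upper bounds of {a, o}: w.
The least among these is w.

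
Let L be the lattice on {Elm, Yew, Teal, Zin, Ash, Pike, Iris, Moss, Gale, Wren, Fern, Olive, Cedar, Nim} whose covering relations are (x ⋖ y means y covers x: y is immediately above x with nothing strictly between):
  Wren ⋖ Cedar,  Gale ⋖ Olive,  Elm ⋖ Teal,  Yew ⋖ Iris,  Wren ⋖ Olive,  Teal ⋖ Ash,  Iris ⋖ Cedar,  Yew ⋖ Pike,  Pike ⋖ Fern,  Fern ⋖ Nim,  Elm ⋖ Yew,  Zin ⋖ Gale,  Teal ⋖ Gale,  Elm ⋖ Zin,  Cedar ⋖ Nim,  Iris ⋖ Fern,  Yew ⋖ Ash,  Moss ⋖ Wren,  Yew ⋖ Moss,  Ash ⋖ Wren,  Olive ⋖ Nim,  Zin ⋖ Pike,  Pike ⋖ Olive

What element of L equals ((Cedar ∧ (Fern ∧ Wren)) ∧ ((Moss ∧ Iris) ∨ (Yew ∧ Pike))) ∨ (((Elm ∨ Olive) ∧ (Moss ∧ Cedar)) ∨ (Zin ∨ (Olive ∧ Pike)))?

Olive

Fern ∧ Wren = Yew
Cedar ∧ Yew = Yew
Moss ∧ Iris = Yew
Yew ∧ Pike = Yew
Yew ∨ Yew = Yew
Yew ∧ Yew = Yew
Elm ∨ Olive = Olive
Moss ∧ Cedar = Moss
Olive ∧ Moss = Moss
Olive ∧ Pike = Pike
Zin ∨ Pike = Pike
Moss ∨ Pike = Olive
Yew ∨ Olive = Olive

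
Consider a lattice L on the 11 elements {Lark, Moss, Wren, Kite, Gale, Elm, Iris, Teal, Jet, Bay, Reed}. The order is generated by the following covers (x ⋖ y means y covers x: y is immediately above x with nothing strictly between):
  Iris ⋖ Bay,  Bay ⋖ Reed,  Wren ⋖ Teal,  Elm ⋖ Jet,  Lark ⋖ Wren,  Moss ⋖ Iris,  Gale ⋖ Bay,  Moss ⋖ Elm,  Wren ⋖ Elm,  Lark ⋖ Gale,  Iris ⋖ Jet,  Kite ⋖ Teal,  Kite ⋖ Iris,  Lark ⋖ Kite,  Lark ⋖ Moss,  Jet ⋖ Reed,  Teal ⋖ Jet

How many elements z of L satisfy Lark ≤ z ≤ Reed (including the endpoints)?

The interval [Lark, Reed] = {Bay, Elm, Gale, Iris, Jet, Kite, Lark, Moss, Reed, Teal, Wren}, which has 11 elements.

11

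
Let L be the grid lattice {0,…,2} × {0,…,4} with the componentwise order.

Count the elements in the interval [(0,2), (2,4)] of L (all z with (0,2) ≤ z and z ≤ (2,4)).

The interval [(0,2), (2,4)] = {(0,2), (0,3), (0,4), (1,2), (1,3), (1,4), (2,2), (2,3), (2,4)}, which has 9 elements.

9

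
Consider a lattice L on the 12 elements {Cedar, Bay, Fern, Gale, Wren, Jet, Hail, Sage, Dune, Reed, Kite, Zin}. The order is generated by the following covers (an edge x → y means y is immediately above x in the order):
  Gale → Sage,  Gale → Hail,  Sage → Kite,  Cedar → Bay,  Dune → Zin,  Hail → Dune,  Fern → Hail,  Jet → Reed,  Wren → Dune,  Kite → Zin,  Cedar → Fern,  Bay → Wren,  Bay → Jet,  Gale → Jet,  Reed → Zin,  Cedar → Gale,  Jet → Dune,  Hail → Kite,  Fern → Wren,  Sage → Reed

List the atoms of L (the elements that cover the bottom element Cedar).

Bay, Fern, Gale

The atoms are exactly the elements that cover Cedar: Bay, Fern, Gale.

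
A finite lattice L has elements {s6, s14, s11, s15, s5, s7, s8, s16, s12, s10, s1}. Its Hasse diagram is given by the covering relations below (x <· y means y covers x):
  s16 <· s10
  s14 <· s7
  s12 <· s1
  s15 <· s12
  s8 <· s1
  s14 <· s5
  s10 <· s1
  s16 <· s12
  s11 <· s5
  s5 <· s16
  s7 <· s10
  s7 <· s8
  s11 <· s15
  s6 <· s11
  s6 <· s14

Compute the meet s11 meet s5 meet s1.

s11

Common lower bounds of {s11, s5, s1}: s11, s6.
The greatest among these is s11.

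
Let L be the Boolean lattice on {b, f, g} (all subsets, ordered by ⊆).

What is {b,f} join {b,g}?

Under ⊆, join is union: {b,f} ∪ {b,g} = {b,f,g}.

{b,f,g}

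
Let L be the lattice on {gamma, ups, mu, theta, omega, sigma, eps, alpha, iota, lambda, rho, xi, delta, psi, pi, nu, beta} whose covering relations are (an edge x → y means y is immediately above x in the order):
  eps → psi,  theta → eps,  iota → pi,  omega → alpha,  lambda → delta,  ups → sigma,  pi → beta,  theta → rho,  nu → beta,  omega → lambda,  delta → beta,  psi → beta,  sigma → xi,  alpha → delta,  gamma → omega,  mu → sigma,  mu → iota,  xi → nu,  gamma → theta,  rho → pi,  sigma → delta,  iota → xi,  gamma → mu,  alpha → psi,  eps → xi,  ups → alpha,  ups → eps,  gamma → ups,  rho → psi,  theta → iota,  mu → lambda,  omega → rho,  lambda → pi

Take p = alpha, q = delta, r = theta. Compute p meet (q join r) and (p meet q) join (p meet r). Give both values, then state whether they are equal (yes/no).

alpha; alpha; yes

q join r = beta, so p meet (q join r) = alpha meet beta = alpha.
p meet q = alpha and p meet r = gamma, so (p meet q) join (p meet r) = alpha join gamma = alpha.
Equal: yes.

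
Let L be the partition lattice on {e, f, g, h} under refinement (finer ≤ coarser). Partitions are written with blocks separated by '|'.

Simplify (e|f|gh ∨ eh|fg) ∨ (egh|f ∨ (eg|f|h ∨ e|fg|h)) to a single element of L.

efgh

e|f|gh ∨ eh|fg = efgh
eg|f|h ∨ e|fg|h = efg|h
egh|f ∨ efg|h = efgh
efgh ∨ efgh = efgh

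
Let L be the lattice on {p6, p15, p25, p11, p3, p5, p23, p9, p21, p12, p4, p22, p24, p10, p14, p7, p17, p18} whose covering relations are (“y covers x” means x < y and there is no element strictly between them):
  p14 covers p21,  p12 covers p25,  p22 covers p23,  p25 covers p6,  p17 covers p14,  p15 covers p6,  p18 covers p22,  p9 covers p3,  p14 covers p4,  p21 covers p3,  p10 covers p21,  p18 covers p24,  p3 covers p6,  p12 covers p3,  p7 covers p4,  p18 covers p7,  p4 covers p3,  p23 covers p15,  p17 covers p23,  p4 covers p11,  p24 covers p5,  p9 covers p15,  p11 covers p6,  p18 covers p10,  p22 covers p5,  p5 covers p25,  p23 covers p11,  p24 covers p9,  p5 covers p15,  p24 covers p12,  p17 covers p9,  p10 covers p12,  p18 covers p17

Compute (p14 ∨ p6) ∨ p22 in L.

p14 ∨ p6 = p14
p14 ∨ p22 = p18

p18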